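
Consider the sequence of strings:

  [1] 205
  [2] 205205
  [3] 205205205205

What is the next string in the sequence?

205205205205205205205205

s(k+1) = s(k)·s(k) — each term doubles the last.
So the next term is two copies of 205205205205.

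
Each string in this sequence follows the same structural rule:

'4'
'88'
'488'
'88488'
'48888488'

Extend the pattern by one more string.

8848848888488

Each term (from the third on) is the two preceding terms concatenated in order: term 3 = 4·88 = 488.
So term 6 is 88488·48888488.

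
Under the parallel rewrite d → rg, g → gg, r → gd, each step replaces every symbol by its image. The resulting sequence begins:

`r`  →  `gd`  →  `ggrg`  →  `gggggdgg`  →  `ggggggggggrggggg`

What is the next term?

Replace each of the 16 characters of ggggggggggrggggg in place — gg gg gg gg gg gg gg gg gg gg gd gg gg gg gg gg — and concatenate.

gggggggggggggggggggggdgggggggggg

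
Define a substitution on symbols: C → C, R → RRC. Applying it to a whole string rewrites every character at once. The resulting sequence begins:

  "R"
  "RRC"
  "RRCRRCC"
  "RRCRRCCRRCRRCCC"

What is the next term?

φ(RRCRRCCRRCRRCCC) expands symbol-by-symbol to RRC RRC C RRC RRC C C RRC RRC C RRC RRC C C C; joining the 15 pieces gives the next term.

RRCRRCCRRCRRCCCRRCRRCCRRCRRCCCC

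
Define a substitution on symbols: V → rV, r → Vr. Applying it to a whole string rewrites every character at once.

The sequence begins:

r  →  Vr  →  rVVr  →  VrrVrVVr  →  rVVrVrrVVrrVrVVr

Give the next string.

Replace each of the 16 characters of rVVrVrrVVrrVrVVr in place — Vr rV rV Vr rV Vr Vr rV rV Vr Vr rV Vr rV rV Vr — and concatenate.

VrrVrVVrrVVrVrrVrVVrVrrVVrrVrVVr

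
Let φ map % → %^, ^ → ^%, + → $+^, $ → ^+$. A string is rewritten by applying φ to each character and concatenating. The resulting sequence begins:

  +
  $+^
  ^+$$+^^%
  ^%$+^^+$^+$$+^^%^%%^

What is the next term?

Rewriting the 20 symbols of ^%$+^^+$^+$$+^^%^%%^ one by one yields ^% %^ ^+$ $+^ ^% ^% $+^ ^+$ ^% $+^ ^+$ ^+$ $+^ ^% ^% %^ ^% %^ %^ ^%; concatenated:

^%%^^+$$+^^%^%$+^^+$^%$+^^+$^+$$+^^%^%%^^%%^%^^%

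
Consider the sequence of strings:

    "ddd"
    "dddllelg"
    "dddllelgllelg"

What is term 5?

The strings grow by a fixed suffix llelg each time.
From dddllelgllelg, 2 further steps: dddllelgllelg → dddllelgllelgllelg → (answer).

dddllelgllelgllelgllelg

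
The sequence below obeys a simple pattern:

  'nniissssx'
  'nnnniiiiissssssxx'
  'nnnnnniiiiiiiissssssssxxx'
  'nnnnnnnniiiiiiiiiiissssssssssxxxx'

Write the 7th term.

Reading off run lengths: n runs 2, 4, 6, 8; i runs 2, 5, 8, 11; s runs 4, 6, 8, 10; x runs 1, 2, 3, 4 — each is linear in n (n = 1, 2, …).
Setting n = 7 gives 14, 20, 16, 7 characters in each block.

nnnnnnnnnnnnnniiiiiiiiiiiiiiiiiiiissssssssssssssssxxxxxxx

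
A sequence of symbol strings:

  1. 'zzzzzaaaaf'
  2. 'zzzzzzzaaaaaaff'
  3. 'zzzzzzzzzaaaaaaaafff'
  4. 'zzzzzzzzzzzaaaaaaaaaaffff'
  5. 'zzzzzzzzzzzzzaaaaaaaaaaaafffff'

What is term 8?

The n-th term is 2n+3 z's then 2n+2 a's then n f's (n = 1, 2, …).
Setting n = 8 gives 19, 18, 8 characters in each block.

zzzzzzzzzzzzzzzzzzzaaaaaaaaaaaaaaaaaaffffffff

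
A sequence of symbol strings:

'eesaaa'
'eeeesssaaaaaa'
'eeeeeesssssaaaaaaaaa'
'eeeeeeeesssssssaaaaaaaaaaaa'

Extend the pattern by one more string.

Term n consists of 2n e's, followed by 2n-1 s's, followed by 3n a's (n = 1, 2, …).
For the next term, n = 5, so the run lengths are 10, 9, 15.

eeeeeeeeeesssssssssaaaaaaaaaaaaaaa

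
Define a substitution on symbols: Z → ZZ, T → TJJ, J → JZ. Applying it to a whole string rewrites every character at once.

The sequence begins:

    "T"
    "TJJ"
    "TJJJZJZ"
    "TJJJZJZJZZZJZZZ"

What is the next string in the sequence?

TJJJZJZJZZZJZZZJZZZZZZZJZZZZZZZ

φ(TJJJZJZJZZZJZZZ) expands symbol-by-symbol to TJJ JZ JZ JZ ZZ JZ ZZ JZ ZZ ZZ ZZ JZ ZZ ZZ ZZ; joining the 15 pieces gives the next term.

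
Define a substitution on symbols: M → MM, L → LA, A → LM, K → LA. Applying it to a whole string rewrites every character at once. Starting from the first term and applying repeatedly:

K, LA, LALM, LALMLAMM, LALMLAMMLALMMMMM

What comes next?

Rewriting the 16 symbols of LALMLAMMLALMMMMM one by one yields LA LM LA MM LA LM MM MM LA LM LA MM MM MM MM MM; concatenated:

LALMLAMMLALMMMMMLALMLAMMMMMMMMMM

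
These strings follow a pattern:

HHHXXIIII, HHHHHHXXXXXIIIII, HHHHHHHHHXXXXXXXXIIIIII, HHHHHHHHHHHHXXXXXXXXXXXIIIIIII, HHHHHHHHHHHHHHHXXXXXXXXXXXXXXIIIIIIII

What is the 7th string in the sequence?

Term n consists of 3n H's, followed by 3n-1 X's, followed by n+3 I's (n = 1, 2, …).
For term 7, n = 7, so the run lengths are 21, 20, 10.

HHHHHHHHHHHHHHHHHHHHHXXXXXXXXXXXXXXXXXXXXIIIIIIIIII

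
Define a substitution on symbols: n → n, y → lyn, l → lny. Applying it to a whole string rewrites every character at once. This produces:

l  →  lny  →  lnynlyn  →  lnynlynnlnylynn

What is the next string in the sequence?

φ(lnynlynnlnylynn) expands symbol-by-symbol to lny n lyn n lny lyn n n lny n lyn lny lyn n n; joining the 15 pieces gives the next term.

lnynlynnlnylynnnlnynlynlnylynnn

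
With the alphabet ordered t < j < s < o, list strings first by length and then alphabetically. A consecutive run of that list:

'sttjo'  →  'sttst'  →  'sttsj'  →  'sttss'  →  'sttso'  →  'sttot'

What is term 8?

sttos

Advancing 2 positions from sttot through sttot → sttoj reaches term 8.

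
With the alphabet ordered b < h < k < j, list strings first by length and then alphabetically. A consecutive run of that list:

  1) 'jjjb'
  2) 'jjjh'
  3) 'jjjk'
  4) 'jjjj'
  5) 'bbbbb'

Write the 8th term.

bbbbj

Continuing the enumeration 3 steps past bbbbb: bbbbb → bbbbh → bbbbk → (answer).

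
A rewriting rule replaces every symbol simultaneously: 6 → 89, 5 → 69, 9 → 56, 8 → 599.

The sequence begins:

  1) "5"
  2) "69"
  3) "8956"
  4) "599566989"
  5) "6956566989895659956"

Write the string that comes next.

Rewriting the 19 symbols of 6956566989895659956 one by one yields 89 56 69 89 69 89 89 56 599 56 599 56 69 89 69 56 56 69 89; concatenated:

8956698969898956599565995669896956566989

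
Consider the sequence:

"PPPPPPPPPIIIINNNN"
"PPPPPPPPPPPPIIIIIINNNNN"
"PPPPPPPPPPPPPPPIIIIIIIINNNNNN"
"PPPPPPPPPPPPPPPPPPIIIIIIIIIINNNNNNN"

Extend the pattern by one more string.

Reading off run lengths: P runs 9, 12, 15, 18; I runs 4, 6, 8, 10; N runs 4, 5, 6, 7 — each is linear in n, where the shown terms are n = 2, 3, 4, 5.
Setting n = 6 gives 21, 12, 8 characters in each block.

PPPPPPPPPPPPPPPPPPPPPIIIIIIIIIIIINNNNNNNN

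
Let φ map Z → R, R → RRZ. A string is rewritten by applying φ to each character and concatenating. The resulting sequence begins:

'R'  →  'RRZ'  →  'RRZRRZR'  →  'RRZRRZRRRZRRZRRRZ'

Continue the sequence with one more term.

Applying the rule to each of the 17 symbols of RRZRRZRRRZRRZRRRZ gives the pieces RRZ RRZ R RRZ RRZ R RRZ RRZ RRZ R RRZ RRZ R RRZ RRZ RRZ R, which concatenate to the answer.

RRZRRZRRRZRRZRRRZRRZRRZRRRZRRZRRRZRRZRRZR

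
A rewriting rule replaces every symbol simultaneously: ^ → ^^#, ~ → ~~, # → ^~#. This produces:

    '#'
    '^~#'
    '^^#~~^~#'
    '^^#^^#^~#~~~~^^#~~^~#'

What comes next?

Replace each of the 21 characters of ^^#^^#^~#~~~~^^#~~^~# in place — ^^# ^^# ^~# ^^# ^^# ^~# ^^# ~~ ^~# ~~ ~~ ~~ ~~ ^^# ^^# ^~# ~~ ~~ ^^# ~~ ^~# — and concatenate.

^^#^^#^~#^^#^^#^~#^^#~~^~#~~~~~~~~^^#^^#^~#~~~~^^#~~^~#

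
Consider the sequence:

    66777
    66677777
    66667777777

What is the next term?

66666777777777

The n-th term is n+1 6's then 2n+1 7's (n = 1, 2, …).
Setting n = 4 gives 5, 9 characters in each block.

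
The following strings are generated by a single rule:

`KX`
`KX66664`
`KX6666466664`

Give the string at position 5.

KX66664666646666466664

The strings grow by a fixed suffix 66664 each time.
From KX6666466664, 2 further steps: KX6666466664 → KX666646666466664 → (answer).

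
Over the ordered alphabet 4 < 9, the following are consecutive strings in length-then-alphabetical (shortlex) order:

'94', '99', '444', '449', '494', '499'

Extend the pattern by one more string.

944

Treat 499 as a base-2 numeral over the given alphabet and add one, carrying through any trailing 9's.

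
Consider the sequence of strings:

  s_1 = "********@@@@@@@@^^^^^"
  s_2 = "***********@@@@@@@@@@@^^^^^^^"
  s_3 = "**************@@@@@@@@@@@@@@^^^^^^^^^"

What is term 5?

The n-th term is 3n+2 *'s then 3n+2 @'s then 2n+1 ^'s, where the shown terms are n = 2, 3, 4.
For term 5, n = 6, so the run lengths are 20, 20, 13.

********************@@@@@@@@@@@@@@@@@@@@^^^^^^^^^^^^^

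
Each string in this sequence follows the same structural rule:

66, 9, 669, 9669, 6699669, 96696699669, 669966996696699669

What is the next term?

96696699669669966996696699669

From term 3 onward, concatenate the second-to-last term with the last: 66·9 = 669, 9·669 = 9669, …
The next term joins 96696699669 and 669966996696699669.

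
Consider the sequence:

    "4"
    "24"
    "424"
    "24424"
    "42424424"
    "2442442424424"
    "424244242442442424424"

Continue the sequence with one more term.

From term 3 onward, concatenate the second-to-last term with the last: 4·24 = 424, 24·424 = 24424, …
The next term joins 2442442424424 and 424244242442442424424.

2442442424424424244242442442424424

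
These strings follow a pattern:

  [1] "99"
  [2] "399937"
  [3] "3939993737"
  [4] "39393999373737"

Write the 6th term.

Each term wraps the previous one in 39 on the left and 37 on the right.
From 39393999373737, 2 further steps: 39393999373737 → 393939399937373737 → (answer).

3939393939993737373737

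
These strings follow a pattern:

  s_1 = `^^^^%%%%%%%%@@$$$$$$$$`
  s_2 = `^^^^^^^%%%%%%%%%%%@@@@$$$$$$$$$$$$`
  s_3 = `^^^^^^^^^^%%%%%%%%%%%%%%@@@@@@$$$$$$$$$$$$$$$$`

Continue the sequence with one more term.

^^^^^^^^^^^^^%%%%%%%%%%%%%%%%%@@@@@@@@$$$$$$$$$$$$$$$$$$$$

Each string has the form ^^{3n-2} %^{3n+2} @^{2n-2} $^{4n}, where the shown terms are n = 2, 3, 4.
At n = 5 the blocks have lengths 13, 17, 8, 20.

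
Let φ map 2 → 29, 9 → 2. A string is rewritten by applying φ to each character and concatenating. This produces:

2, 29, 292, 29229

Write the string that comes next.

Expanding 29229: 2→29, 9→2, 2→29, 2→29, 9→2. Concatenated: 29 2 29 29 2.

29229292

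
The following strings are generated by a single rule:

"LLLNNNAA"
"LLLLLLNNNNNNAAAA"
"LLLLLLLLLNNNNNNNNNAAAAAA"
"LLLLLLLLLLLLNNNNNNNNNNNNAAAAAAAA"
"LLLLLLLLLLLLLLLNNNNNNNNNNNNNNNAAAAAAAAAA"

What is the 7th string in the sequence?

Term n consists of 3n L's, followed by 3n N's, followed by 2n A's (n = 1, 2, …).
At n = 7 the blocks have lengths 21, 21, 14.

LLLLLLLLLLLLLLLLLLLLLNNNNNNNNNNNNNNNNNNNNNAAAAAAAAAAAAAA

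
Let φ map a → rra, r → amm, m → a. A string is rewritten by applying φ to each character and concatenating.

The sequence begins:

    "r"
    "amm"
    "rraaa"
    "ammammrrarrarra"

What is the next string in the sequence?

rraaarraaaammammrraammammrraammammrra

φ(ammammrrarrarra) expands symbol-by-symbol to rra a a rra a a amm amm rra amm amm rra amm amm rra; joining the 15 pieces gives the next term.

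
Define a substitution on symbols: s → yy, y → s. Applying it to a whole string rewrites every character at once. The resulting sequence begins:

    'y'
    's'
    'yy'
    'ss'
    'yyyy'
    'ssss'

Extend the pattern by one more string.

yyyyyyyy

Apply φ to ssss symbol by symbol: s→yy, s→yy, s→yy, s→yy; joined: yy yy yy yy.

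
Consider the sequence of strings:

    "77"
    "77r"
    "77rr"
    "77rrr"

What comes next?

Every step adds r to the end: s(k+1) = s(k)·r.
So the next term is 77rrr·r.

77rrrr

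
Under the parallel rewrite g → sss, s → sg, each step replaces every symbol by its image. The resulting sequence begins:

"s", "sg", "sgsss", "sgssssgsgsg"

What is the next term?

Rewriting each symbol of sgssssgsgsg: s→sg, g→sss, s→sg, s→sg, s→sg, s→sg, g→sss, s→sg, g→sss, s→sg, g→sss, which concatenates to sg sss sg sg sg sg sss sg sss sg sss.

sgssssgsgsgsgssssgssssgsss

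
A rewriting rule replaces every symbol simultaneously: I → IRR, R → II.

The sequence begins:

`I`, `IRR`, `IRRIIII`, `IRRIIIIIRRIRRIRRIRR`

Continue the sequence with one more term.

Replace each of the 19 characters of IRRIIIIIRRIRRIRRIRR in place — IRR II II IRR IRR IRR IRR IRR II II IRR II II IRR II II IRR II II — and concatenate.

IRRIIIIIRRIRRIRRIRRIRRIIIIIRRIIIIIRRIIIIIRRIIII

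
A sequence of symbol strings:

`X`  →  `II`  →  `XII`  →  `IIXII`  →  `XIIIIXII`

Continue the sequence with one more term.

Each term (from the third on) is the two preceding terms concatenated in order: term 3 = X·II = XII.
Continuing: IIXII · XIIIIXII gives term 6.

IIXIIXIIIIXII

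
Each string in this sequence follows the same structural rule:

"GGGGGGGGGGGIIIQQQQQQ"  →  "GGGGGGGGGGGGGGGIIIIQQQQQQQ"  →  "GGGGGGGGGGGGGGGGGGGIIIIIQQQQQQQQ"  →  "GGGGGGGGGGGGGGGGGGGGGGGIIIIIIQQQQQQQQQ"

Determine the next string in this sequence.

Reading off run lengths: G runs 11, 15, 19, 23; I runs 3, 4, 5, 6; Q runs 6, 7, 8, 9 — each is linear in n, where the shown terms are n = 3, 4, 5, 6.
At n = 7 the blocks have lengths 27, 7, 10.

GGGGGGGGGGGGGGGGGGGGGGGGGGGIIIIIIIQQQQQQQQQQ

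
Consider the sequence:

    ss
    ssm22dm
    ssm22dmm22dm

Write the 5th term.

Each term is the previous one with m22dm appended.
From ssm22dmm22dm, 2 further steps: ssm22dmm22dm → ssm22dmm22dmm22dm → (answer).

ssm22dmm22dmm22dmm22dm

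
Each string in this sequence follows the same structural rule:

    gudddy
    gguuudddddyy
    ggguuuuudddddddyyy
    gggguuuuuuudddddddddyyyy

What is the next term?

Each string has the form g^{n} u^{2n-1} d^{2n+1} y^{n} (n = 1, 2, …).
At n = 5 the blocks have lengths 5, 9, 11, 5.

ggggguuuuuuuuudddddddddddyyyyy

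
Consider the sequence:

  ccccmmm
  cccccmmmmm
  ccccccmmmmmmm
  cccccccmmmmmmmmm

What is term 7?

Each string has the form c^{n+2} m^{2n-1}, where the shown terms are n = 2, 3, 4, 5.
At n = 8 the blocks have lengths 10, 15.

ccccccccccmmmmmmmmmmmmmmm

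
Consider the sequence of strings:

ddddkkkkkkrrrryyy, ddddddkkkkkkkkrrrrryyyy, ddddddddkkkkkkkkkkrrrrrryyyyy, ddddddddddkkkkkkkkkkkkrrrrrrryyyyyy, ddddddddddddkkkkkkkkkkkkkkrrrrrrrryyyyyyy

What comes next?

Reading off run lengths: d runs 4, 6, 8, 10, 12; k runs 6, 8, 10, 12, 14; r runs 4, 5, 6, 7, 8; y runs 3, 4, 5, 6, 7 — each is linear in n, where the shown terms are n = 2, 3, 4, 5, 6.
Setting n = 7 gives 14, 16, 9, 8 characters in each block.

ddddddddddddddkkkkkkkkkkkkkkkkrrrrrrrrryyyyyyyy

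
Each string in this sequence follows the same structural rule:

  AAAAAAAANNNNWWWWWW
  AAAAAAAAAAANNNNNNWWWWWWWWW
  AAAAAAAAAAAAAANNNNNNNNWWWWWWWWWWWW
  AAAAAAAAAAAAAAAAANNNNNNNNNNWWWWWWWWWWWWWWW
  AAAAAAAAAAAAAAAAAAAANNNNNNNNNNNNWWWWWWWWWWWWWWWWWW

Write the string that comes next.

AAAAAAAAAAAAAAAAAAAAAAANNNNNNNNNNNNNNWWWWWWWWWWWWWWWWWWWWW

The n-th term is 3n+2 A's then 2n N's then 3n W's, where the shown terms are n = 2, 3, 4, 5, 6.
Setting n = 7 gives 23, 14, 21 characters in each block.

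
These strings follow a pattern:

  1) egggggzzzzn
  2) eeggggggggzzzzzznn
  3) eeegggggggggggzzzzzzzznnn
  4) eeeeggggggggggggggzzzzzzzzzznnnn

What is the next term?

The n-th term is n e's then 3n+2 g's then 2n+2 z's then n n's (n = 1, 2, …).
Setting n = 5 gives 5, 17, 12, 5 characters in each block.

eeeeegggggggggggggggggzzzzzzzzzzzznnnnn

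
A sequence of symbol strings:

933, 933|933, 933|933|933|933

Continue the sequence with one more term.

933|933|933|933|933|933|933|933

s(k+1) = s(k)·|·s(k) — each term doubles the last with '|' between the halves.
So the next term is two copies of 933|933|933|933 with '|' between the halves.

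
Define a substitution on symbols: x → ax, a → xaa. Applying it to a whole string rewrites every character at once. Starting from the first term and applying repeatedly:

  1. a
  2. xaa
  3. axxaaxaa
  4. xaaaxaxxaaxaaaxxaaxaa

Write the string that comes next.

axxaaxaaxaaaxxaaaxaxxaaxaaaxxaaxaaxaaaxaxxaaxaaaxxaaxaa

Applying the rule to each of the 21 symbols of xaaaxaxxaaxaaaxxaaxaa gives the pieces ax xaa xaa xaa ax xaa ax ax xaa xaa ax xaa xaa xaa ax ax xaa xaa ax xaa xaa, which concatenate to the answer.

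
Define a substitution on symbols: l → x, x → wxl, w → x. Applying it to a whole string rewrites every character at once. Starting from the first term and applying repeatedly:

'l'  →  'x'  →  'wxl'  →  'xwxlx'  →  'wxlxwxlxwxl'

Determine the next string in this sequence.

Rewriting each symbol of wxlxwxlxwxl: w→x, x→wxl, l→x, x→wxl, w→x, x→wxl, l→x, x→wxl, w→x, x→wxl, l→x, which concatenates to x wxl x wxl x wxl x wxl x wxl x.

xwxlxwxlxwxlxwxlxwxlx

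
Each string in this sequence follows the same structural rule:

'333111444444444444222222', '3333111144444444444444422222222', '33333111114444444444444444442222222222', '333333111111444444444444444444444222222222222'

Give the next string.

Term n consists of n 3's, followed by n 1's, followed by 3n+3 4's, followed by 2n 2's, where the shown terms are n = 3, 4, 5, 6.
For the next term, n = 7, so the run lengths are 7, 7, 24, 14.

3333333111111144444444444444444444444422222222222222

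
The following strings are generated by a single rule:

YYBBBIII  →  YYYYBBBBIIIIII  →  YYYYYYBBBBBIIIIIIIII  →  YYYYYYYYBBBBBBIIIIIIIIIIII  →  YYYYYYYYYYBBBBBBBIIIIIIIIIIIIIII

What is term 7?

YYYYYYYYYYYYYYBBBBBBBBBIIIIIIIIIIIIIIIIIIIII

Term n consists of 2n Y's, followed by n+2 B's, followed by 3n I's (n = 1, 2, …).
For term 7, n = 7, so the run lengths are 14, 9, 21.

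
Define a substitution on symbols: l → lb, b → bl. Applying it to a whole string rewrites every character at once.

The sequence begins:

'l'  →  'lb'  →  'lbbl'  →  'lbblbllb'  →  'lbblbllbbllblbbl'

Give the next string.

Replace each of the 16 characters of lbblbllbbllblbbl in place — lb bl bl lb bl lb lb bl bl lb lb bl lb bl bl lb — and concatenate.

lbblbllbbllblbblbllblbbllbblbllb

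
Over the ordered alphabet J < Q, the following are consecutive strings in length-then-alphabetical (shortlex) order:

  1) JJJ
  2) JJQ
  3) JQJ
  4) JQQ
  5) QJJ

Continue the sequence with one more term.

QJQ

The successor of QJJ increments the rightmost position that isn't already Q and resets every position after it to J.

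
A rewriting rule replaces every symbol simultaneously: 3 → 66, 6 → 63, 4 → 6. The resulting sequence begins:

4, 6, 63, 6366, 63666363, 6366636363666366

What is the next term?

φ(6366636363666366) expands symbol-by-symbol to 63 66 63 63 63 66 63 66 63 66 63 63 63 66 63 63; joining the 16 pieces gives the next term.

63666363636663666366636363666363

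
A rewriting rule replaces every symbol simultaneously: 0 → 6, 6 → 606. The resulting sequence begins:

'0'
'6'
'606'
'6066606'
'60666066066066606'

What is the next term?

Rewriting the 17 symbols of 60666066066066606 one by one yields 606 6 606 606 606 6 606 606 6 606 606 6 606 606 606 6 606; concatenated:

60666066066066606606660660666066066066606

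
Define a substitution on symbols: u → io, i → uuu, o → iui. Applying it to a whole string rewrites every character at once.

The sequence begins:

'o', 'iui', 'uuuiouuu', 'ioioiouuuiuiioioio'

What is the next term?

uuuiuiuuuiuiuuuiuiioioiouuuiouuuuuuiuiuuuiuiuuuiui

φ(ioioiouuuiuiioioio) expands symbol-by-symbol to uuu iui uuu iui uuu iui io io io uuu io uuu uuu iui uuu iui uuu iui; joining the 18 pieces gives the next term.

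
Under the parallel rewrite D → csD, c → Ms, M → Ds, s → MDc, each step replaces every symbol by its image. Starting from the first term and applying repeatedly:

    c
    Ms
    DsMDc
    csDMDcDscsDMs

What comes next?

Rewriting the 13 symbols of csDMDcDscsDMs one by one yields Ms MDc csD Ds csD Ms csD MDc Ms MDc csD Ds MDc; concatenated:

MsMDccsDDscsDMscsDMDcMsMDccsDDsMDc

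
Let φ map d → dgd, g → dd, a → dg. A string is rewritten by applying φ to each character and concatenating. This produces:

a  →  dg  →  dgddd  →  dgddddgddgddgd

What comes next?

dgddddgddgddgddgddddgddgddddgddgddddgd

φ(dgddddgddgddgd) expands symbol-by-symbol to dgd dd dgd dgd dgd dgd dd dgd dgd dd dgd dgd dd dgd; joining the 14 pieces gives the next term.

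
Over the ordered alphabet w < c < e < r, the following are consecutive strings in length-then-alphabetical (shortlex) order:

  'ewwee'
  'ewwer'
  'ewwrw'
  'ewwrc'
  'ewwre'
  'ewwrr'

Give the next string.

ewcww

The successor of ewwrr increments the rightmost position that isn't already r and resets every position after it to w.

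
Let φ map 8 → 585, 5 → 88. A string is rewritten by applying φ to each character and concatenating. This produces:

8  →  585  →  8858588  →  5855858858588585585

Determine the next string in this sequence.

Replace each of the 19 characters of 5855858858588585585 in place — 88 585 88 88 585 88 585 585 88 585 88 585 585 88 585 88 88 585 88 — and concatenate.

88585888858588585585885858858558588585888858588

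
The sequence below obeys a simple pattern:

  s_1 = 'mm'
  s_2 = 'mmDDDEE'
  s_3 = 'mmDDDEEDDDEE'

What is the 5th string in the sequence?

mmDDDEEDDDEEDDDEEDDDEE

Each term is the previous one with DDDEE appended.
From mmDDDEEDDDEE, 2 further steps: mmDDDEEDDDEE → mmDDDEEDDDEEDDDEE → (answer).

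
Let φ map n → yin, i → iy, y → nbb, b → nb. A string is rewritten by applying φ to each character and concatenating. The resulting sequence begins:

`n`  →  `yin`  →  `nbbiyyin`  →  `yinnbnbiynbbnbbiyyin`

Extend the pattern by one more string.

nbbiyyinyinnbyinnbiynbbyinnbnbyinnbnbiynbbnbbiyyin

Applying the rule to each of the 20 symbols of yinnbnbiynbbnbbiyyin gives the pieces nbb iy yin yin nb yin nb iy nbb yin nb nb yin nb nb iy nbb nbb iy yin, which concatenate to the answer.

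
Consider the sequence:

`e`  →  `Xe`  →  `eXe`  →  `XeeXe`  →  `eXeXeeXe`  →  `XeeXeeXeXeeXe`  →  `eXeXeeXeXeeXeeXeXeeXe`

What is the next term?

XeeXeeXeXeeXeeXeXeeXeXeeXeeXeXeeXe

From term 3 onward, concatenate the second-to-last term with the last: e·Xe = eXe, Xe·eXe = XeeXe, …
Continuing: XeeXeeXeXeeXe · eXeXeeXeXeeXeeXeXeeXe gives term 8.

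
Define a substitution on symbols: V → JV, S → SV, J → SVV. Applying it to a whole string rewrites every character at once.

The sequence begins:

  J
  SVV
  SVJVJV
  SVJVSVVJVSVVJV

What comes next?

SVJVSVVJVSVJVJVSVVJVSVJVJVSVVJV

Replace each of the 14 characters of SVJVSVVJVSVVJV in place — SV JV SVV JV SV JV JV SVV JV SV JV JV SVV JV — and concatenate.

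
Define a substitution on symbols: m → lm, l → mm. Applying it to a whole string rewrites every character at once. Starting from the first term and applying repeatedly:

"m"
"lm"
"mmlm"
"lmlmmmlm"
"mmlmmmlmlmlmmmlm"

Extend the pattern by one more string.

lmlmmmlmlmlmmmlmmmlmmmlmlmlmmmlm

Applying the rule to each of the 16 symbols of mmlmmmlmlmlmmmlm gives the pieces lm lm mm lm lm lm mm lm mm lm mm lm lm lm mm lm, which concatenate to the answer.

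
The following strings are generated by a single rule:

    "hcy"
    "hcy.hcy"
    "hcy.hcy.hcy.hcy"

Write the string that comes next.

hcy.hcy.hcy.hcy.hcy.hcy.hcy.hcy

s(k+1) = s(k)·.·s(k) — each term doubles the last with '.' between the halves.
One more doubling of hcy.hcy.hcy.hcy gives the answer.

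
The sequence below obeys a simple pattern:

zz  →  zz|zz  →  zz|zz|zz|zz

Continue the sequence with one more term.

zz|zz|zz|zz|zz|zz|zz|zz

Each string is two copies of the previous one joined by '|'.
One more doubling of zz|zz|zz|zz gives the answer.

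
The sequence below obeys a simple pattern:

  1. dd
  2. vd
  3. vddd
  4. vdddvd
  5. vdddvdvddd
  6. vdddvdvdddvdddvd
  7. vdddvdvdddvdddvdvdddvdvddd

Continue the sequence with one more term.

vdddvdvdddvdddvdvdddvdvdddvdddvdvdddvdddvd

Each term (from the third on) is the previous term followed by the one before it: term 3 = vd·dd = vddd.
Continuing: vdddvdvdddvdddvdvdddvdvddd · vdddvdvdddvdddvd gives term 8.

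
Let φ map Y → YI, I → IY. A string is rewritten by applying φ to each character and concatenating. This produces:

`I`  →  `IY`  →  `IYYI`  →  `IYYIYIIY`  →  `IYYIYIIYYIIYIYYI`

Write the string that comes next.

IYYIYIIYYIIYIYYIYIIYIYYIIYYIYIIY

Replace each of the 16 characters of IYYIYIIYYIIYIYYI in place — IY YI YI IY YI IY IY YI YI IY IY YI IY YI YI IY — and concatenate.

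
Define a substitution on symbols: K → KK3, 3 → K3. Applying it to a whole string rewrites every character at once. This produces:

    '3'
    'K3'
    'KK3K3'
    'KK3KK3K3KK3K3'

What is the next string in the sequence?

Rewriting the 13 symbols of KK3KK3K3KK3K3 one by one yields KK3 KK3 K3 KK3 KK3 K3 KK3 K3 KK3 KK3 K3 KK3 K3; concatenated:

KK3KK3K3KK3KK3K3KK3K3KK3KK3K3KK3K3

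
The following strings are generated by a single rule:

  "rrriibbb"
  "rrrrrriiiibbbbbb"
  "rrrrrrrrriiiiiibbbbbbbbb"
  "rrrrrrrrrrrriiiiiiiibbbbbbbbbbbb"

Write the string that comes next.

rrrrrrrrrrrrrrriiiiiiiiiibbbbbbbbbbbbbbb

Each string has the form r^{3n} i^{2n} b^{3n} (n = 1, 2, …).
At n = 5 the blocks have lengths 15, 10, 15.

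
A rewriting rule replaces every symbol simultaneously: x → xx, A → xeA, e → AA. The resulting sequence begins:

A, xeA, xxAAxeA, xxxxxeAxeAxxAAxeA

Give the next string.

φ(xxxxxeAxeAxxAAxeA) expands symbol-by-symbol to xx xx xx xx xx AA xeA xx AA xeA xx xx xeA xeA xx AA xeA; joining the 17 pieces gives the next term.

xxxxxxxxxxAAxeAxxAAxeAxxxxxeAxeAxxAAxeA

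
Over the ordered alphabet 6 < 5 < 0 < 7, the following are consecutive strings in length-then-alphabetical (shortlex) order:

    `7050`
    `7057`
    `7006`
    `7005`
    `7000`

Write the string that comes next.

7007

The successor of 7000 increments the rightmost position that isn't already 7 and resets every position after it to 6.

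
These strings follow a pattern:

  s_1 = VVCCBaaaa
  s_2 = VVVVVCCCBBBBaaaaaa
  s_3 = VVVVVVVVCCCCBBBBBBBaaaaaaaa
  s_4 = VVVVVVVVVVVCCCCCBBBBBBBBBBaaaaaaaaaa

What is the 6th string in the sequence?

VVVVVVVVVVVVVVVVVCCCCCCCBBBBBBBBBBBBBBBBaaaaaaaaaaaaaa

Each string has the form V^{3n-1} C^{n+1} B^{3n-2} a^{2n+2} (n = 1, 2, …).
At n = 6 the blocks have lengths 17, 7, 16, 14.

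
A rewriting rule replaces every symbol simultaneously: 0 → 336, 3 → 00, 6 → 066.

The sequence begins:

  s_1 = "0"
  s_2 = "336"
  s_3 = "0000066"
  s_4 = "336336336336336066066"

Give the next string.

Replace each of the 21 characters of 336336336336336066066 in place — 00 00 066 00 00 066 00 00 066 00 00 066 00 00 066 336 066 066 336 066 066 — and concatenate.

00000660000066000006600000660000066336066066336066066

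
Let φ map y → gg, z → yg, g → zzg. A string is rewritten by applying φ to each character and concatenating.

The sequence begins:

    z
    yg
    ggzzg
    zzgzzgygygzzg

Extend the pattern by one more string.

ygygzzgygygzzgggzzgggzzgygygzzg

Replace each of the 13 characters of zzgzzgygygzzg in place — yg yg zzg yg yg zzg gg zzg gg zzg yg yg zzg — and concatenate.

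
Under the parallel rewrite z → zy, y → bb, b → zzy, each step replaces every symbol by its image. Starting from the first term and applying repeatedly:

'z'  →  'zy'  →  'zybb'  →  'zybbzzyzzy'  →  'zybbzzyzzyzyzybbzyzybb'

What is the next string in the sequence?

zybbzzyzzyzyzybbzyzybbzybbzybbzzyzzyzybbzybbzzyzzy

Replace each of the 22 characters of zybbzzyzzyzyzybbzyzybb in place — zy bb zzy zzy zy zy bb zy zy bb zy bb zy bb zzy zzy zy bb zy bb zzy zzy — and concatenate.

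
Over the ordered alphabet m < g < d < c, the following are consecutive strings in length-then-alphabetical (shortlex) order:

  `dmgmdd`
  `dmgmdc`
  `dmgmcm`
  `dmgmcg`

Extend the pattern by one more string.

dmgmcd

Find the rightmost character of dmgmcg below c, bump it to the next letter, and reset everything to its right to m.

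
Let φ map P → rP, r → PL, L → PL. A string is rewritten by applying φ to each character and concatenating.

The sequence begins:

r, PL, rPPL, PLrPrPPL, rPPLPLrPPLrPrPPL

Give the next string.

φ(rPPLPLrPPLrPrPPL) expands symbol-by-symbol to PL rP rP PL rP PL PL rP rP PL PL rP PL rP rP PL; joining the 16 pieces gives the next term.

PLrPrPPLrPPLPLrPrPPLPLrPPLrPrPPL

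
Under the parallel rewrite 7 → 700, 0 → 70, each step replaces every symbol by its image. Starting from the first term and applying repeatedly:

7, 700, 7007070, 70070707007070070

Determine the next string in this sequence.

70070707007070070700707070070700707070070

Applying the rule to each of the 17 symbols of 70070707007070070 gives the pieces 700 70 70 700 70 700 70 700 70 70 700 70 700 70 70 700 70, which concatenate to the answer.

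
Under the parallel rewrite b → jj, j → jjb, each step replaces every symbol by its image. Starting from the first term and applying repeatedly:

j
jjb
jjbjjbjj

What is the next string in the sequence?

Apply φ to jjbjjbjj symbol by symbol: j→jjb, j→jjb, b→jj, j→jjb, j→jjb, b→jj, j→jjb, j→jjb; joined: jjb jjb jj jjb jjb jj jjb jjb.

jjbjjbjjjjbjjbjjjjbjjb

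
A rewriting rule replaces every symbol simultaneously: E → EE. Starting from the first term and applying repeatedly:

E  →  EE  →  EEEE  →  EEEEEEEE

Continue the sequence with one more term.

EEEEEEEEEEEEEEEE

Rewriting each symbol of EEEEEEEE: E→EE, E→EE, E→EE, E→EE, E→EE, E→EE, E→EE, E→EE, which concatenates to EE EE EE EE EE EE EE EE.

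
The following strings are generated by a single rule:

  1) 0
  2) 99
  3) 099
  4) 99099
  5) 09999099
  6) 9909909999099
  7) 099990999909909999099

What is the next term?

9909909999099099990999909909999099

This is a Fibonacci-style word recurrence s(k) = s(k−2)·s(k−1): e.g. 0·99 = 099.
The next term joins 9909909999099 and 099990999909909999099.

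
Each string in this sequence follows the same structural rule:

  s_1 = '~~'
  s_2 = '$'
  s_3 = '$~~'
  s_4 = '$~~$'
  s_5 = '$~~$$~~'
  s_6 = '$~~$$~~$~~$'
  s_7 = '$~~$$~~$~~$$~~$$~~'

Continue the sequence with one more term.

From term 3 onward, concatenate the last term with the second-to-last: $·~~ = $~~, $~~·$ = $~~$, …
Continuing: $~~$$~~$~~$$~~$$~~ · $~~$$~~$~~$ gives term 8.

$~~$$~~$~~$$~~$$~~$~~$$~~$~~$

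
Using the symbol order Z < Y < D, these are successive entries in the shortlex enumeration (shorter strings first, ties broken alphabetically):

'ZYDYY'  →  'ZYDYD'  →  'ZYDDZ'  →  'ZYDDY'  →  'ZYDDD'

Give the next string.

ZDZZZ

Find the rightmost character of ZYDDD below D, bump it to the next letter, and reset everything to its right to Z.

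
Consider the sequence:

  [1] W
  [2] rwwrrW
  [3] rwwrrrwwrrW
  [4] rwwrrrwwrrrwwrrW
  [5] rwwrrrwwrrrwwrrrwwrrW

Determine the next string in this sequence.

rwwrrrwwrrrwwrrrwwrrrwwrrW

Every step adds rwwrr at the front: s(k+1) = rwwrr·s(k).
So the next term is rwwrr·rwwrrrwwrrrwwrrrwwrrW.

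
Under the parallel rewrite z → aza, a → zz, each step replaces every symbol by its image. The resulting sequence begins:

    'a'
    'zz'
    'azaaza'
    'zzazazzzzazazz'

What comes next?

φ(zzazazzzzazazz) expands symbol-by-symbol to aza aza zz aza zz aza aza aza aza zz aza zz aza aza; joining the 14 pieces gives the next term.

azaazazzazazzazaazaazaazazzazazzazaaza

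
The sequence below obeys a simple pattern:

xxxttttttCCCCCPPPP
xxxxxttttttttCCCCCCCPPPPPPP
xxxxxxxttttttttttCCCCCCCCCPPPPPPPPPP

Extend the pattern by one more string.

xxxxxxxxxttttttttttttCCCCCCCCCCCPPPPPPPPPPPPP

Term n consists of 2n-1 x's, followed by 2n+2 t's, followed by 2n+1 C's, followed by 3n-2 P's, where the shown terms are n = 2, 3, 4.
At n = 5 the blocks have lengths 9, 12, 11, 13.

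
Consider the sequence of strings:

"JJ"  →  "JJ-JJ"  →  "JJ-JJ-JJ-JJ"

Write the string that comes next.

s(k+1) = s(k)·-·s(k) — each term doubles the last with '-' between the halves.
Doubling JJ-JJ-JJ-JJ with '-' between the halves:

JJ-JJ-JJ-JJ-JJ-JJ-JJ-JJ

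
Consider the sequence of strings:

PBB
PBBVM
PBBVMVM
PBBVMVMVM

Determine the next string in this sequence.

Each term is the previous one with VM appended.
Applying this once more to PBBVMVMVM:

PBBVMVMVMVM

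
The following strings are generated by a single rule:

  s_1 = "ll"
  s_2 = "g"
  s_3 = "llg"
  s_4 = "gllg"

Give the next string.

llggllg

From term 3 onward, concatenate the second-to-last term with the last: ll·g = llg, g·llg = gllg, …
The next term joins llg and gllg.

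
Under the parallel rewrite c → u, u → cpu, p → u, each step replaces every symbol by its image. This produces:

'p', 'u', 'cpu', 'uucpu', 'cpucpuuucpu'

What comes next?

uucpuuucpucpucpuuucpu

Expanding cpucpuuucpu: c→u, p→u, u→cpu, c→u, p→u, u→cpu, u→cpu, u→cpu, c→u, p→u, u→cpu. Concatenated: u u cpu u u cpu cpu cpu u u cpu.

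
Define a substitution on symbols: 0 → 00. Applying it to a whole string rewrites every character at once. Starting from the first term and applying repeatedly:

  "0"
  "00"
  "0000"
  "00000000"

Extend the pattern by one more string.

0000000000000000

Expanding 00000000: 0→00, 0→00, 0→00, 0→00, 0→00, 0→00, 0→00, 0→00. Concatenated: 00 00 00 00 00 00 00 00.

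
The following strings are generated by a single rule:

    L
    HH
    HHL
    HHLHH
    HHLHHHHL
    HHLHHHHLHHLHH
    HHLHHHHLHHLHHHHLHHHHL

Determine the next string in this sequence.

Each term (from the third on) is the previous term followed by the one before it: term 3 = HH·L = HHL.
So term 8 is HHLHHHHLHHLHHHHLHHHHL·HHLHHHHLHHLHH.

HHLHHHHLHHLHHHHLHHHHLHHLHHHHLHHLHH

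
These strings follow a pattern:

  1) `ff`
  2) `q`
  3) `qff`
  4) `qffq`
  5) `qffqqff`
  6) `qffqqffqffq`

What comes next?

qffqqffqffqqffqqff

Each term (from the third on) is the previous term followed by the one before it: term 3 = q·ff = qff.
The next term joins qffqqffqffq and qffqqff.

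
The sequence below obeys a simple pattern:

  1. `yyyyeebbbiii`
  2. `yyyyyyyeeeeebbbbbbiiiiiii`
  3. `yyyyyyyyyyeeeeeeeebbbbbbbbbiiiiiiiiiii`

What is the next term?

yyyyyyyyyyyyyeeeeeeeeeeebbbbbbbbbbbbiiiiiiiiiiiiiii

Reading off run lengths: y runs 4, 7, 10; e runs 2, 5, 8; b runs 3, 6, 9; i runs 3, 7, 11 — each is linear in n (n = 1, 2, …).
At n = 4 the blocks have lengths 13, 11, 12, 15.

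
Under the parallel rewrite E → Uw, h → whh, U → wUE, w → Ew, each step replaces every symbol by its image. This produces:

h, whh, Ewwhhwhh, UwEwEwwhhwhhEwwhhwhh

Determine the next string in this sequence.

wUEEwUwEwUwEwEwwhhwhhEwwhhwhhUwEwEwwhhwhhEwwhhwhh

Replace each of the 20 characters of UwEwEwwhhwhhEwwhhwhh in place — wUE Ew Uw Ew Uw Ew Ew whh whh Ew whh whh Uw Ew Ew whh whh Ew whh whh — and concatenate.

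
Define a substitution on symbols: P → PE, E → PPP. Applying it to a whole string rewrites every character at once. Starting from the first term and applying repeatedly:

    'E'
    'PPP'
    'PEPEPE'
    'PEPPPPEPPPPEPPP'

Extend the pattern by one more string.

Replace each of the 15 characters of PEPPPPEPPPPEPPP in place — PE PPP PE PE PE PE PPP PE PE PE PE PPP PE PE PE — and concatenate.

PEPPPPEPEPEPEPPPPEPEPEPEPPPPEPEPE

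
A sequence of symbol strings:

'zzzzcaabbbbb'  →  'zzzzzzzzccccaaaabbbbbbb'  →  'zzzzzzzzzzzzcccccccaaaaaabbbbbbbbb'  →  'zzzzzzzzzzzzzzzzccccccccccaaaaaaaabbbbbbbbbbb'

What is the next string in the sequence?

Each string has the form z^{4n} c^{3n-2} a^{2n} b^{2n+3} (n = 1, 2, …).
For the next term, n = 5, so the run lengths are 20, 13, 10, 13.

zzzzzzzzzzzzzzzzzzzzcccccccccccccaaaaaaaaaabbbbbbbbbbbbb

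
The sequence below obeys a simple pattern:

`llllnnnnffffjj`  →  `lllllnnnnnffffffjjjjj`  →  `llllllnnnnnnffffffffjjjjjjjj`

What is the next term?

lllllllnnnnnnnffffffffffjjjjjjjjjjj

Reading off run lengths: l runs 4, 5, 6; n runs 4, 5, 6; f runs 4, 6, 8; j runs 2, 5, 8 — each is linear in n (n = 1, 2, …).
Setting n = 4 gives 7, 7, 10, 11 characters in each block.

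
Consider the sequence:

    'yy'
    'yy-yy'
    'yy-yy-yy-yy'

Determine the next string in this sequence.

Every step duplicates the string with '-' between the halves.
So the next term is two copies of yy-yy-yy-yy with '-' between the halves.

yy-yy-yy-yy-yy-yy-yy-yy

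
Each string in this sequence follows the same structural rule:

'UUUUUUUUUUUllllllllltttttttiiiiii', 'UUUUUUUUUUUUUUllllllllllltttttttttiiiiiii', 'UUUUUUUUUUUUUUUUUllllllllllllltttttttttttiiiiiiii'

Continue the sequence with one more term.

Reading off run lengths: U runs 11, 14, 17; l runs 9, 11, 13; t runs 7, 9, 11; i runs 6, 7, 8 — each is linear in n, where the shown terms are n = 3, 4, 5.
At n = 6 the blocks have lengths 20, 15, 13, 9.

UUUUUUUUUUUUUUUUUUUUllllllllllllllltttttttttttttiiiiiiiii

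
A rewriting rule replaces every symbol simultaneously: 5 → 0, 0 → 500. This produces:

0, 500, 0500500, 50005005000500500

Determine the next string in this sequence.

Replace each of the 17 characters of 50005005000500500 in place — 0 500 500 500 0 500 500 0 500 500 500 0 500 500 0 500 500 — and concatenate.

05005005000500500050050050005005000500500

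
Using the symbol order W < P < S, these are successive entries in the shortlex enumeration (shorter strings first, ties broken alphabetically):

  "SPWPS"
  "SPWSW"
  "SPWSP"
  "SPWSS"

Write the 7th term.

SPPWS

Stepping forward 3 times from SPWSS: SPWSS → SPPWW → SPPWP, then the target.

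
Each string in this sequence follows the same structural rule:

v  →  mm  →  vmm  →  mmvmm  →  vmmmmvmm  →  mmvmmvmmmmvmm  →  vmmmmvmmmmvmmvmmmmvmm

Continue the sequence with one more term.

This is a Fibonacci-style word recurrence s(k) = s(k−2)·s(k−1): e.g. v·mm = vmm.
So term 8 is mmvmmvmmmmvmm·vmmmmvmmmmvmmvmmmmvmm.

mmvmmvmmmmvmmvmmmmvmmmmvmmvmmmmvmm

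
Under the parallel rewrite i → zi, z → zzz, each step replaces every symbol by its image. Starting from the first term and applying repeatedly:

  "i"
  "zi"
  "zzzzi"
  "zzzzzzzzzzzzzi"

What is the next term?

Replace each of the 14 characters of zzzzzzzzzzzzzi in place — zzz zzz zzz zzz zzz zzz zzz zzz zzz zzz zzz zzz zzz zi — and concatenate.

zzzzzzzzzzzzzzzzzzzzzzzzzzzzzzzzzzzzzzzzi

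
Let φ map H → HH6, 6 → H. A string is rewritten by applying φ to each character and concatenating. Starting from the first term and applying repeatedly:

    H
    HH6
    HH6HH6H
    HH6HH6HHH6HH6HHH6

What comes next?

HH6HH6HHH6HH6HHH6HH6HH6HHH6HH6HHH6HH6HH6H

Applying the rule to each of the 17 symbols of HH6HH6HHH6HH6HHH6 gives the pieces HH6 HH6 H HH6 HH6 H HH6 HH6 HH6 H HH6 HH6 H HH6 HH6 HH6 H, which concatenate to the answer.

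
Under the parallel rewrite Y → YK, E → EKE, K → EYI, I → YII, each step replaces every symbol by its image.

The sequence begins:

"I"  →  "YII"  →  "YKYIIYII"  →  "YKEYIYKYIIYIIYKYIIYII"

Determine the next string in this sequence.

YKEYIEKEYKYIIYKEYIYKYIIYIIYKYIIYIIYKEYIYKYIIYIIYKYIIYII

Replace each of the 21 characters of YKEYIYKYIIYIIYKYIIYII in place — YK EYI EKE YK YII YK EYI YK YII YII YK YII YII YK EYI YK YII YII YK YII YII — and concatenate.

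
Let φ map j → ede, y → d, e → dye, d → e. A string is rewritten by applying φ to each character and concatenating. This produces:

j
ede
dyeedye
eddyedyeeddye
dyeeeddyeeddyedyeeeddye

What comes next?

Replace each of the 23 characters of dyeeeddyeeddyedyeeeddye in place — e d dye dye dye e e d dye dye e e d dye e d dye dye dye e e d dye — and concatenate.

eddyedyedyeeeddyedyeeeddyeeddyedyedyeeeddye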